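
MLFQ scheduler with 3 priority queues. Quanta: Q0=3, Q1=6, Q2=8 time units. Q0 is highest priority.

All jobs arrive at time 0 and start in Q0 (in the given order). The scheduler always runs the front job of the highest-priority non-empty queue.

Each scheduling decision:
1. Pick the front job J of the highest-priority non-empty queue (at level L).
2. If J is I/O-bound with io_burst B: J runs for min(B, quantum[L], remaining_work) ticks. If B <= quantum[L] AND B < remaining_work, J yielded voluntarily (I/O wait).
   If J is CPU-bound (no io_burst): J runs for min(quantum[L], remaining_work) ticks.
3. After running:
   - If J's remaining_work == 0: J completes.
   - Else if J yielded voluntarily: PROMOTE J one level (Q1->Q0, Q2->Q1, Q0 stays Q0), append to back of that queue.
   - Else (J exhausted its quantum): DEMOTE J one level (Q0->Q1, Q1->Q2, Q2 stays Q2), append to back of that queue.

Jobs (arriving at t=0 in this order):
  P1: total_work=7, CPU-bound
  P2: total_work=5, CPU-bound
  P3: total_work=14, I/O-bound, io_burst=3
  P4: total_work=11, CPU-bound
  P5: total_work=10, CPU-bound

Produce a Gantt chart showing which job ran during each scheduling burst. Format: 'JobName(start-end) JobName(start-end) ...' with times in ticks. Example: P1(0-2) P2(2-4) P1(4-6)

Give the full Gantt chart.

t=0-3: P1@Q0 runs 3, rem=4, quantum used, demote→Q1. Q0=[P2,P3,P4,P5] Q1=[P1] Q2=[]
t=3-6: P2@Q0 runs 3, rem=2, quantum used, demote→Q1. Q0=[P3,P4,P5] Q1=[P1,P2] Q2=[]
t=6-9: P3@Q0 runs 3, rem=11, I/O yield, promote→Q0. Q0=[P4,P5,P3] Q1=[P1,P2] Q2=[]
t=9-12: P4@Q0 runs 3, rem=8, quantum used, demote→Q1. Q0=[P5,P3] Q1=[P1,P2,P4] Q2=[]
t=12-15: P5@Q0 runs 3, rem=7, quantum used, demote→Q1. Q0=[P3] Q1=[P1,P2,P4,P5] Q2=[]
t=15-18: P3@Q0 runs 3, rem=8, I/O yield, promote→Q0. Q0=[P3] Q1=[P1,P2,P4,P5] Q2=[]
t=18-21: P3@Q0 runs 3, rem=5, I/O yield, promote→Q0. Q0=[P3] Q1=[P1,P2,P4,P5] Q2=[]
t=21-24: P3@Q0 runs 3, rem=2, I/O yield, promote→Q0. Q0=[P3] Q1=[P1,P2,P4,P5] Q2=[]
t=24-26: P3@Q0 runs 2, rem=0, completes. Q0=[] Q1=[P1,P2,P4,P5] Q2=[]
t=26-30: P1@Q1 runs 4, rem=0, completes. Q0=[] Q1=[P2,P4,P5] Q2=[]
t=30-32: P2@Q1 runs 2, rem=0, completes. Q0=[] Q1=[P4,P5] Q2=[]
t=32-38: P4@Q1 runs 6, rem=2, quantum used, demote→Q2. Q0=[] Q1=[P5] Q2=[P4]
t=38-44: P5@Q1 runs 6, rem=1, quantum used, demote→Q2. Q0=[] Q1=[] Q2=[P4,P5]
t=44-46: P4@Q2 runs 2, rem=0, completes. Q0=[] Q1=[] Q2=[P5]
t=46-47: P5@Q2 runs 1, rem=0, completes. Q0=[] Q1=[] Q2=[]

Answer: P1(0-3) P2(3-6) P3(6-9) P4(9-12) P5(12-15) P3(15-18) P3(18-21) P3(21-24) P3(24-26) P1(26-30) P2(30-32) P4(32-38) P5(38-44) P4(44-46) P5(46-47)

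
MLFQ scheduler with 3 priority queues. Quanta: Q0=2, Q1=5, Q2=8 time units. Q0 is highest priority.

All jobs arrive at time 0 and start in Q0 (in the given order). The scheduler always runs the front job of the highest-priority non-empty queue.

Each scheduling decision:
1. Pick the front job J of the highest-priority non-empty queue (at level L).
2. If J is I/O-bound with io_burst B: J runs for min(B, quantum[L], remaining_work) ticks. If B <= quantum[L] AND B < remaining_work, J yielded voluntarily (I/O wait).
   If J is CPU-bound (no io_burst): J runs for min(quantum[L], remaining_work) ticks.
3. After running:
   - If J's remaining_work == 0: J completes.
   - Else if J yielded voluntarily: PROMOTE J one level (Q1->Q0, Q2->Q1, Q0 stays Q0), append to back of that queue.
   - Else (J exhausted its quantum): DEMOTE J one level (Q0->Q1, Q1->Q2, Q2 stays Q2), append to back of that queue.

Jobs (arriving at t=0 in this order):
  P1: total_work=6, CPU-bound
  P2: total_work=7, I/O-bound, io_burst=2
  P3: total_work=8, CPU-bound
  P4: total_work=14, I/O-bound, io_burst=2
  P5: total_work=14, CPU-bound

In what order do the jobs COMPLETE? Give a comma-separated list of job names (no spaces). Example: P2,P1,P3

t=0-2: P1@Q0 runs 2, rem=4, quantum used, demote→Q1. Q0=[P2,P3,P4,P5] Q1=[P1] Q2=[]
t=2-4: P2@Q0 runs 2, rem=5, I/O yield, promote→Q0. Q0=[P3,P4,P5,P2] Q1=[P1] Q2=[]
t=4-6: P3@Q0 runs 2, rem=6, quantum used, demote→Q1. Q0=[P4,P5,P2] Q1=[P1,P3] Q2=[]
t=6-8: P4@Q0 runs 2, rem=12, I/O yield, promote→Q0. Q0=[P5,P2,P4] Q1=[P1,P3] Q2=[]
t=8-10: P5@Q0 runs 2, rem=12, quantum used, demote→Q1. Q0=[P2,P4] Q1=[P1,P3,P5] Q2=[]
t=10-12: P2@Q0 runs 2, rem=3, I/O yield, promote→Q0. Q0=[P4,P2] Q1=[P1,P3,P5] Q2=[]
t=12-14: P4@Q0 runs 2, rem=10, I/O yield, promote→Q0. Q0=[P2,P4] Q1=[P1,P3,P5] Q2=[]
t=14-16: P2@Q0 runs 2, rem=1, I/O yield, promote→Q0. Q0=[P4,P2] Q1=[P1,P3,P5] Q2=[]
t=16-18: P4@Q0 runs 2, rem=8, I/O yield, promote→Q0. Q0=[P2,P4] Q1=[P1,P3,P5] Q2=[]
t=18-19: P2@Q0 runs 1, rem=0, completes. Q0=[P4] Q1=[P1,P3,P5] Q2=[]
t=19-21: P4@Q0 runs 2, rem=6, I/O yield, promote→Q0. Q0=[P4] Q1=[P1,P3,P5] Q2=[]
t=21-23: P4@Q0 runs 2, rem=4, I/O yield, promote→Q0. Q0=[P4] Q1=[P1,P3,P5] Q2=[]
t=23-25: P4@Q0 runs 2, rem=2, I/O yield, promote→Q0. Q0=[P4] Q1=[P1,P3,P5] Q2=[]
t=25-27: P4@Q0 runs 2, rem=0, completes. Q0=[] Q1=[P1,P3,P5] Q2=[]
t=27-31: P1@Q1 runs 4, rem=0, completes. Q0=[] Q1=[P3,P5] Q2=[]
t=31-36: P3@Q1 runs 5, rem=1, quantum used, demote→Q2. Q0=[] Q1=[P5] Q2=[P3]
t=36-41: P5@Q1 runs 5, rem=7, quantum used, demote→Q2. Q0=[] Q1=[] Q2=[P3,P5]
t=41-42: P3@Q2 runs 1, rem=0, completes. Q0=[] Q1=[] Q2=[P5]
t=42-49: P5@Q2 runs 7, rem=0, completes. Q0=[] Q1=[] Q2=[]

Answer: P2,P4,P1,P3,P5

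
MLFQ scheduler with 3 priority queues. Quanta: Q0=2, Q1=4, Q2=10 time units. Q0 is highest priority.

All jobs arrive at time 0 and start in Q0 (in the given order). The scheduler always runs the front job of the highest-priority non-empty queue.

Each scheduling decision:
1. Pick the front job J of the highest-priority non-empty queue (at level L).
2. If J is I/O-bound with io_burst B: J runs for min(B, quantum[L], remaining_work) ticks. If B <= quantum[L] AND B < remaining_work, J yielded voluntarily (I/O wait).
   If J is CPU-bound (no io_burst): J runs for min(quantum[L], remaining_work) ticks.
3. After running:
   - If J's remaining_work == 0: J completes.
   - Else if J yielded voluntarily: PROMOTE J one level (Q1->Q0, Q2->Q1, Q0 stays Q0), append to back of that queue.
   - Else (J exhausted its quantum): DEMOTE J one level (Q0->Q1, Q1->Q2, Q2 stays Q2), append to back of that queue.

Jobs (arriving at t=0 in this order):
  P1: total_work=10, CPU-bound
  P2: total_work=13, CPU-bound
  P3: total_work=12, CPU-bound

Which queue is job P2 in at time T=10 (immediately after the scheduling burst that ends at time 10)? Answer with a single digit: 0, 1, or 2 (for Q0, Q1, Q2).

t=0-2: P1@Q0 runs 2, rem=8, quantum used, demote→Q1. Q0=[P2,P3] Q1=[P1] Q2=[]
t=2-4: P2@Q0 runs 2, rem=11, quantum used, demote→Q1. Q0=[P3] Q1=[P1,P2] Q2=[]
t=4-6: P3@Q0 runs 2, rem=10, quantum used, demote→Q1. Q0=[] Q1=[P1,P2,P3] Q2=[]
t=6-10: P1@Q1 runs 4, rem=4, quantum used, demote→Q2. Q0=[] Q1=[P2,P3] Q2=[P1]
t=10-14: P2@Q1 runs 4, rem=7, quantum used, demote→Q2. Q0=[] Q1=[P3] Q2=[P1,P2]
t=14-18: P3@Q1 runs 4, rem=6, quantum used, demote→Q2. Q0=[] Q1=[] Q2=[P1,P2,P3]
t=18-22: P1@Q2 runs 4, rem=0, completes. Q0=[] Q1=[] Q2=[P2,P3]
t=22-29: P2@Q2 runs 7, rem=0, completes. Q0=[] Q1=[] Q2=[P3]
t=29-35: P3@Q2 runs 6, rem=0, completes. Q0=[] Q1=[] Q2=[]

Answer: 1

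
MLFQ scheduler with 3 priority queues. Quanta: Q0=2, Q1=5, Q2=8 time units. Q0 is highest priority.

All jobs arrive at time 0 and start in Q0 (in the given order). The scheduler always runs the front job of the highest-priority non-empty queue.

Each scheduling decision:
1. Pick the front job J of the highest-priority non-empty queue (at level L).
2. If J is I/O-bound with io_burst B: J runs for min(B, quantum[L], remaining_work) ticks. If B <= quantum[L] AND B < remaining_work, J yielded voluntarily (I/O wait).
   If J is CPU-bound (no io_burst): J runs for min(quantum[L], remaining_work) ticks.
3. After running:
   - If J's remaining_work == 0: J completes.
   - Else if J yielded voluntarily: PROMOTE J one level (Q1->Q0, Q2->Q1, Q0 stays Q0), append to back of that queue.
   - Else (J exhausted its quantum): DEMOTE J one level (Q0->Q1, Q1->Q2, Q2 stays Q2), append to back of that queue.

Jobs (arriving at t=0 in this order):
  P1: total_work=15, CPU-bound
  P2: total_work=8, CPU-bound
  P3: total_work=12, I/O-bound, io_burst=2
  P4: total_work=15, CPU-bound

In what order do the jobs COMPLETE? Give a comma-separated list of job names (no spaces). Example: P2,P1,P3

Answer: P3,P1,P2,P4

Derivation:
t=0-2: P1@Q0 runs 2, rem=13, quantum used, demote→Q1. Q0=[P2,P3,P4] Q1=[P1] Q2=[]
t=2-4: P2@Q0 runs 2, rem=6, quantum used, demote→Q1. Q0=[P3,P4] Q1=[P1,P2] Q2=[]
t=4-6: P3@Q0 runs 2, rem=10, I/O yield, promote→Q0. Q0=[P4,P3] Q1=[P1,P2] Q2=[]
t=6-8: P4@Q0 runs 2, rem=13, quantum used, demote→Q1. Q0=[P3] Q1=[P1,P2,P4] Q2=[]
t=8-10: P3@Q0 runs 2, rem=8, I/O yield, promote→Q0. Q0=[P3] Q1=[P1,P2,P4] Q2=[]
t=10-12: P3@Q0 runs 2, rem=6, I/O yield, promote→Q0. Q0=[P3] Q1=[P1,P2,P4] Q2=[]
t=12-14: P3@Q0 runs 2, rem=4, I/O yield, promote→Q0. Q0=[P3] Q1=[P1,P2,P4] Q2=[]
t=14-16: P3@Q0 runs 2, rem=2, I/O yield, promote→Q0. Q0=[P3] Q1=[P1,P2,P4] Q2=[]
t=16-18: P3@Q0 runs 2, rem=0, completes. Q0=[] Q1=[P1,P2,P4] Q2=[]
t=18-23: P1@Q1 runs 5, rem=8, quantum used, demote→Q2. Q0=[] Q1=[P2,P4] Q2=[P1]
t=23-28: P2@Q1 runs 5, rem=1, quantum used, demote→Q2. Q0=[] Q1=[P4] Q2=[P1,P2]
t=28-33: P4@Q1 runs 5, rem=8, quantum used, demote→Q2. Q0=[] Q1=[] Q2=[P1,P2,P4]
t=33-41: P1@Q2 runs 8, rem=0, completes. Q0=[] Q1=[] Q2=[P2,P4]
t=41-42: P2@Q2 runs 1, rem=0, completes. Q0=[] Q1=[] Q2=[P4]
t=42-50: P4@Q2 runs 8, rem=0, completes. Q0=[] Q1=[] Q2=[]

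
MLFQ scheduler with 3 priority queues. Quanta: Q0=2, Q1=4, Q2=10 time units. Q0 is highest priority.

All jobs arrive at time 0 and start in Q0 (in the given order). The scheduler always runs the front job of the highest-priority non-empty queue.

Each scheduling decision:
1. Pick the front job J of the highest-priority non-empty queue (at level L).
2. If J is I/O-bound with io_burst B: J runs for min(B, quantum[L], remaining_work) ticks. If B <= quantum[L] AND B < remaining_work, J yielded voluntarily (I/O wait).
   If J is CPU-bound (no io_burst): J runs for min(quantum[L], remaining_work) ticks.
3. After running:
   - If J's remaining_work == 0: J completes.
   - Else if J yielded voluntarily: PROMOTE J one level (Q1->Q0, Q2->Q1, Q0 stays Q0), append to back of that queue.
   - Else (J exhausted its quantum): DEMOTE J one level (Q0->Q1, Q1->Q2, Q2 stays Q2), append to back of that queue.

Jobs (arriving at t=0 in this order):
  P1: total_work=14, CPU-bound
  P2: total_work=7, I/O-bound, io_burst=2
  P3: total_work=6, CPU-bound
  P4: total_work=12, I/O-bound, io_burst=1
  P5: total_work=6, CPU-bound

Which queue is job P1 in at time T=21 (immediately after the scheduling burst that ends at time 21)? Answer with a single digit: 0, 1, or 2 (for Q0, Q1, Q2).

t=0-2: P1@Q0 runs 2, rem=12, quantum used, demote→Q1. Q0=[P2,P3,P4,P5] Q1=[P1] Q2=[]
t=2-4: P2@Q0 runs 2, rem=5, I/O yield, promote→Q0. Q0=[P3,P4,P5,P2] Q1=[P1] Q2=[]
t=4-6: P3@Q0 runs 2, rem=4, quantum used, demote→Q1. Q0=[P4,P5,P2] Q1=[P1,P3] Q2=[]
t=6-7: P4@Q0 runs 1, rem=11, I/O yield, promote→Q0. Q0=[P5,P2,P4] Q1=[P1,P3] Q2=[]
t=7-9: P5@Q0 runs 2, rem=4, quantum used, demote→Q1. Q0=[P2,P4] Q1=[P1,P3,P5] Q2=[]
t=9-11: P2@Q0 runs 2, rem=3, I/O yield, promote→Q0. Q0=[P4,P2] Q1=[P1,P3,P5] Q2=[]
t=11-12: P4@Q0 runs 1, rem=10, I/O yield, promote→Q0. Q0=[P2,P4] Q1=[P1,P3,P5] Q2=[]
t=12-14: P2@Q0 runs 2, rem=1, I/O yield, promote→Q0. Q0=[P4,P2] Q1=[P1,P3,P5] Q2=[]
t=14-15: P4@Q0 runs 1, rem=9, I/O yield, promote→Q0. Q0=[P2,P4] Q1=[P1,P3,P5] Q2=[]
t=15-16: P2@Q0 runs 1, rem=0, completes. Q0=[P4] Q1=[P1,P3,P5] Q2=[]
t=16-17: P4@Q0 runs 1, rem=8, I/O yield, promote→Q0. Q0=[P4] Q1=[P1,P3,P5] Q2=[]
t=17-18: P4@Q0 runs 1, rem=7, I/O yield, promote→Q0. Q0=[P4] Q1=[P1,P3,P5] Q2=[]
t=18-19: P4@Q0 runs 1, rem=6, I/O yield, promote→Q0. Q0=[P4] Q1=[P1,P3,P5] Q2=[]
t=19-20: P4@Q0 runs 1, rem=5, I/O yield, promote→Q0. Q0=[P4] Q1=[P1,P3,P5] Q2=[]
t=20-21: P4@Q0 runs 1, rem=4, I/O yield, promote→Q0. Q0=[P4] Q1=[P1,P3,P5] Q2=[]
t=21-22: P4@Q0 runs 1, rem=3, I/O yield, promote→Q0. Q0=[P4] Q1=[P1,P3,P5] Q2=[]
t=22-23: P4@Q0 runs 1, rem=2, I/O yield, promote→Q0. Q0=[P4] Q1=[P1,P3,P5] Q2=[]
t=23-24: P4@Q0 runs 1, rem=1, I/O yield, promote→Q0. Q0=[P4] Q1=[P1,P3,P5] Q2=[]
t=24-25: P4@Q0 runs 1, rem=0, completes. Q0=[] Q1=[P1,P3,P5] Q2=[]
t=25-29: P1@Q1 runs 4, rem=8, quantum used, demote→Q2. Q0=[] Q1=[P3,P5] Q2=[P1]
t=29-33: P3@Q1 runs 4, rem=0, completes. Q0=[] Q1=[P5] Q2=[P1]
t=33-37: P5@Q1 runs 4, rem=0, completes. Q0=[] Q1=[] Q2=[P1]
t=37-45: P1@Q2 runs 8, rem=0, completes. Q0=[] Q1=[] Q2=[]

Answer: 1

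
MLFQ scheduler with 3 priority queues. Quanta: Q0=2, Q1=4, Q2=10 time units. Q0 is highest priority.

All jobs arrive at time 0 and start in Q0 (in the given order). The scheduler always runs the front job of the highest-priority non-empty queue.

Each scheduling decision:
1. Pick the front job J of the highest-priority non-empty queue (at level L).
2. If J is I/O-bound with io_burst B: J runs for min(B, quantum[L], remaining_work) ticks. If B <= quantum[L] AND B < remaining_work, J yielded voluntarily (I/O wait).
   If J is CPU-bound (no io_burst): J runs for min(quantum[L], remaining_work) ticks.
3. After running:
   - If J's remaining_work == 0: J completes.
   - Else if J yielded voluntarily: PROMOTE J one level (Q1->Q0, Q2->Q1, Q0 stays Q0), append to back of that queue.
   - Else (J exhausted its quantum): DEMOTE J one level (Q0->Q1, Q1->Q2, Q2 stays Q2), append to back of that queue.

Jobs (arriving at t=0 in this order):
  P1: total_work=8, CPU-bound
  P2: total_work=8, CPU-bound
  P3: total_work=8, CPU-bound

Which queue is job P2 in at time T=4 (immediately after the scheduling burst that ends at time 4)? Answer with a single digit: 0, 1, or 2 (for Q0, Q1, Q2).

Answer: 1

Derivation:
t=0-2: P1@Q0 runs 2, rem=6, quantum used, demote→Q1. Q0=[P2,P3] Q1=[P1] Q2=[]
t=2-4: P2@Q0 runs 2, rem=6, quantum used, demote→Q1. Q0=[P3] Q1=[P1,P2] Q2=[]
t=4-6: P3@Q0 runs 2, rem=6, quantum used, demote→Q1. Q0=[] Q1=[P1,P2,P3] Q2=[]
t=6-10: P1@Q1 runs 4, rem=2, quantum used, demote→Q2. Q0=[] Q1=[P2,P3] Q2=[P1]
t=10-14: P2@Q1 runs 4, rem=2, quantum used, demote→Q2. Q0=[] Q1=[P3] Q2=[P1,P2]
t=14-18: P3@Q1 runs 4, rem=2, quantum used, demote→Q2. Q0=[] Q1=[] Q2=[P1,P2,P3]
t=18-20: P1@Q2 runs 2, rem=0, completes. Q0=[] Q1=[] Q2=[P2,P3]
t=20-22: P2@Q2 runs 2, rem=0, completes. Q0=[] Q1=[] Q2=[P3]
t=22-24: P3@Q2 runs 2, rem=0, completes. Q0=[] Q1=[] Q2=[]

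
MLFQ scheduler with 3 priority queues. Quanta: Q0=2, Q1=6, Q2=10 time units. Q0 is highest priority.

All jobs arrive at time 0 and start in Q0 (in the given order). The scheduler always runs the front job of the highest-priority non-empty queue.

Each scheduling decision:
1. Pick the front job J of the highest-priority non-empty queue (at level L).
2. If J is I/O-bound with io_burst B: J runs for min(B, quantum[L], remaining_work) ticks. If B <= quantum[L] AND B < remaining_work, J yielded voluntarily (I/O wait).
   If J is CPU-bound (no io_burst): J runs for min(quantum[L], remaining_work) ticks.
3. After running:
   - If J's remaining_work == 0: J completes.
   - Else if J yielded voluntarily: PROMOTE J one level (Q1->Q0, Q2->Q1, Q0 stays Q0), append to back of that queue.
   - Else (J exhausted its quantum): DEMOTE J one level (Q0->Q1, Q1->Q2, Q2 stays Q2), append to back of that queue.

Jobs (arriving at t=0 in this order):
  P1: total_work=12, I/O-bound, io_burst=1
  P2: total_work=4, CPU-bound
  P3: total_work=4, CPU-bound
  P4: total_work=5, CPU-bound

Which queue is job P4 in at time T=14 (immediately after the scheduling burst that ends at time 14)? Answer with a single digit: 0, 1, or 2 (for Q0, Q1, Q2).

Answer: 1

Derivation:
t=0-1: P1@Q0 runs 1, rem=11, I/O yield, promote→Q0. Q0=[P2,P3,P4,P1] Q1=[] Q2=[]
t=1-3: P2@Q0 runs 2, rem=2, quantum used, demote→Q1. Q0=[P3,P4,P1] Q1=[P2] Q2=[]
t=3-5: P3@Q0 runs 2, rem=2, quantum used, demote→Q1. Q0=[P4,P1] Q1=[P2,P3] Q2=[]
t=5-7: P4@Q0 runs 2, rem=3, quantum used, demote→Q1. Q0=[P1] Q1=[P2,P3,P4] Q2=[]
t=7-8: P1@Q0 runs 1, rem=10, I/O yield, promote→Q0. Q0=[P1] Q1=[P2,P3,P4] Q2=[]
t=8-9: P1@Q0 runs 1, rem=9, I/O yield, promote→Q0. Q0=[P1] Q1=[P2,P3,P4] Q2=[]
t=9-10: P1@Q0 runs 1, rem=8, I/O yield, promote→Q0. Q0=[P1] Q1=[P2,P3,P4] Q2=[]
t=10-11: P1@Q0 runs 1, rem=7, I/O yield, promote→Q0. Q0=[P1] Q1=[P2,P3,P4] Q2=[]
t=11-12: P1@Q0 runs 1, rem=6, I/O yield, promote→Q0. Q0=[P1] Q1=[P2,P3,P4] Q2=[]
t=12-13: P1@Q0 runs 1, rem=5, I/O yield, promote→Q0. Q0=[P1] Q1=[P2,P3,P4] Q2=[]
t=13-14: P1@Q0 runs 1, rem=4, I/O yield, promote→Q0. Q0=[P1] Q1=[P2,P3,P4] Q2=[]
t=14-15: P1@Q0 runs 1, rem=3, I/O yield, promote→Q0. Q0=[P1] Q1=[P2,P3,P4] Q2=[]
t=15-16: P1@Q0 runs 1, rem=2, I/O yield, promote→Q0. Q0=[P1] Q1=[P2,P3,P4] Q2=[]
t=16-17: P1@Q0 runs 1, rem=1, I/O yield, promote→Q0. Q0=[P1] Q1=[P2,P3,P4] Q2=[]
t=17-18: P1@Q0 runs 1, rem=0, completes. Q0=[] Q1=[P2,P3,P4] Q2=[]
t=18-20: P2@Q1 runs 2, rem=0, completes. Q0=[] Q1=[P3,P4] Q2=[]
t=20-22: P3@Q1 runs 2, rem=0, completes. Q0=[] Q1=[P4] Q2=[]
t=22-25: P4@Q1 runs 3, rem=0, completes. Q0=[] Q1=[] Q2=[]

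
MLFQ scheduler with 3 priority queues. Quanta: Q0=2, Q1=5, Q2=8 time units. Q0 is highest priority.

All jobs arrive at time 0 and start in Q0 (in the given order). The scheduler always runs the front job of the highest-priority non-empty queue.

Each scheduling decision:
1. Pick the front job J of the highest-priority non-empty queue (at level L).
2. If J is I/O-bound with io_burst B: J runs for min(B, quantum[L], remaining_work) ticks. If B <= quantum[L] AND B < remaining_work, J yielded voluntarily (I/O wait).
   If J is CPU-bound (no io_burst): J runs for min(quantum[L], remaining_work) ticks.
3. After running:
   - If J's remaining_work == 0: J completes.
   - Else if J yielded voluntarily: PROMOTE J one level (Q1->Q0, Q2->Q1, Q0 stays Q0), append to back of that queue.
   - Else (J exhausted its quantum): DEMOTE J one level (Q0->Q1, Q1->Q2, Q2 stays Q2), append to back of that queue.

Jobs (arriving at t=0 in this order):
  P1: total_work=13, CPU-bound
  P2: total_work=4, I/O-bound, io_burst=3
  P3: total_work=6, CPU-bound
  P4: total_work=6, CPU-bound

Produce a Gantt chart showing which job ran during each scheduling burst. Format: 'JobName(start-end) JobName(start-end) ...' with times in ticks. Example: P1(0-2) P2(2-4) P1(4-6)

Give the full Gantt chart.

Answer: P1(0-2) P2(2-4) P3(4-6) P4(6-8) P1(8-13) P2(13-15) P3(15-19) P4(19-23) P1(23-29)

Derivation:
t=0-2: P1@Q0 runs 2, rem=11, quantum used, demote→Q1. Q0=[P2,P3,P4] Q1=[P1] Q2=[]
t=2-4: P2@Q0 runs 2, rem=2, quantum used, demote→Q1. Q0=[P3,P4] Q1=[P1,P2] Q2=[]
t=4-6: P3@Q0 runs 2, rem=4, quantum used, demote→Q1. Q0=[P4] Q1=[P1,P2,P3] Q2=[]
t=6-8: P4@Q0 runs 2, rem=4, quantum used, demote→Q1. Q0=[] Q1=[P1,P2,P3,P4] Q2=[]
t=8-13: P1@Q1 runs 5, rem=6, quantum used, demote→Q2. Q0=[] Q1=[P2,P3,P4] Q2=[P1]
t=13-15: P2@Q1 runs 2, rem=0, completes. Q0=[] Q1=[P3,P4] Q2=[P1]
t=15-19: P3@Q1 runs 4, rem=0, completes. Q0=[] Q1=[P4] Q2=[P1]
t=19-23: P4@Q1 runs 4, rem=0, completes. Q0=[] Q1=[] Q2=[P1]
t=23-29: P1@Q2 runs 6, rem=0, completes. Q0=[] Q1=[] Q2=[]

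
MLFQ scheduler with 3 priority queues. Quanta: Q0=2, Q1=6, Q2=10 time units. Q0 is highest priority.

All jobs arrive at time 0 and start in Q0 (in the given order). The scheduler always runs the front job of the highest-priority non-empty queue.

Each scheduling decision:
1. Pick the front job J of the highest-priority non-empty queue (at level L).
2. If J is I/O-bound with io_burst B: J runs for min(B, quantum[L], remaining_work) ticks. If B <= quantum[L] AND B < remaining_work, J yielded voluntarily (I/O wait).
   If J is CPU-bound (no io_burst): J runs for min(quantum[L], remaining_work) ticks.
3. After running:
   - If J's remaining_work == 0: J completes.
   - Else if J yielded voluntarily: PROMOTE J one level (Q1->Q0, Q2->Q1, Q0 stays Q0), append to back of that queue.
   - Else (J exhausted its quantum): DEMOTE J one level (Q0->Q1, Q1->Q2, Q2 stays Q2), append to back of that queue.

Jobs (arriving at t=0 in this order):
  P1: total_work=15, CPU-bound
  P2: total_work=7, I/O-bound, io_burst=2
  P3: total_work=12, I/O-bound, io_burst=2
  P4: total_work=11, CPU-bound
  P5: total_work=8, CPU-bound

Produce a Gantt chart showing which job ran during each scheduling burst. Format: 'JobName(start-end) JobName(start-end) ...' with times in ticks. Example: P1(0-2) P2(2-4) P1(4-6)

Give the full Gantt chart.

Answer: P1(0-2) P2(2-4) P3(4-6) P4(6-8) P5(8-10) P2(10-12) P3(12-14) P2(14-16) P3(16-18) P2(18-19) P3(19-21) P3(21-23) P3(23-25) P1(25-31) P4(31-37) P5(37-43) P1(43-50) P4(50-53)

Derivation:
t=0-2: P1@Q0 runs 2, rem=13, quantum used, demote→Q1. Q0=[P2,P3,P4,P5] Q1=[P1] Q2=[]
t=2-4: P2@Q0 runs 2, rem=5, I/O yield, promote→Q0. Q0=[P3,P4,P5,P2] Q1=[P1] Q2=[]
t=4-6: P3@Q0 runs 2, rem=10, I/O yield, promote→Q0. Q0=[P4,P5,P2,P3] Q1=[P1] Q2=[]
t=6-8: P4@Q0 runs 2, rem=9, quantum used, demote→Q1. Q0=[P5,P2,P3] Q1=[P1,P4] Q2=[]
t=8-10: P5@Q0 runs 2, rem=6, quantum used, demote→Q1. Q0=[P2,P3] Q1=[P1,P4,P5] Q2=[]
t=10-12: P2@Q0 runs 2, rem=3, I/O yield, promote→Q0. Q0=[P3,P2] Q1=[P1,P4,P5] Q2=[]
t=12-14: P3@Q0 runs 2, rem=8, I/O yield, promote→Q0. Q0=[P2,P3] Q1=[P1,P4,P5] Q2=[]
t=14-16: P2@Q0 runs 2, rem=1, I/O yield, promote→Q0. Q0=[P3,P2] Q1=[P1,P4,P5] Q2=[]
t=16-18: P3@Q0 runs 2, rem=6, I/O yield, promote→Q0. Q0=[P2,P3] Q1=[P1,P4,P5] Q2=[]
t=18-19: P2@Q0 runs 1, rem=0, completes. Q0=[P3] Q1=[P1,P4,P5] Q2=[]
t=19-21: P3@Q0 runs 2, rem=4, I/O yield, promote→Q0. Q0=[P3] Q1=[P1,P4,P5] Q2=[]
t=21-23: P3@Q0 runs 2, rem=2, I/O yield, promote→Q0. Q0=[P3] Q1=[P1,P4,P5] Q2=[]
t=23-25: P3@Q0 runs 2, rem=0, completes. Q0=[] Q1=[P1,P4,P5] Q2=[]
t=25-31: P1@Q1 runs 6, rem=7, quantum used, demote→Q2. Q0=[] Q1=[P4,P5] Q2=[P1]
t=31-37: P4@Q1 runs 6, rem=3, quantum used, demote→Q2. Q0=[] Q1=[P5] Q2=[P1,P4]
t=37-43: P5@Q1 runs 6, rem=0, completes. Q0=[] Q1=[] Q2=[P1,P4]
t=43-50: P1@Q2 runs 7, rem=0, completes. Q0=[] Q1=[] Q2=[P4]
t=50-53: P4@Q2 runs 3, rem=0, completes. Q0=[] Q1=[] Q2=[]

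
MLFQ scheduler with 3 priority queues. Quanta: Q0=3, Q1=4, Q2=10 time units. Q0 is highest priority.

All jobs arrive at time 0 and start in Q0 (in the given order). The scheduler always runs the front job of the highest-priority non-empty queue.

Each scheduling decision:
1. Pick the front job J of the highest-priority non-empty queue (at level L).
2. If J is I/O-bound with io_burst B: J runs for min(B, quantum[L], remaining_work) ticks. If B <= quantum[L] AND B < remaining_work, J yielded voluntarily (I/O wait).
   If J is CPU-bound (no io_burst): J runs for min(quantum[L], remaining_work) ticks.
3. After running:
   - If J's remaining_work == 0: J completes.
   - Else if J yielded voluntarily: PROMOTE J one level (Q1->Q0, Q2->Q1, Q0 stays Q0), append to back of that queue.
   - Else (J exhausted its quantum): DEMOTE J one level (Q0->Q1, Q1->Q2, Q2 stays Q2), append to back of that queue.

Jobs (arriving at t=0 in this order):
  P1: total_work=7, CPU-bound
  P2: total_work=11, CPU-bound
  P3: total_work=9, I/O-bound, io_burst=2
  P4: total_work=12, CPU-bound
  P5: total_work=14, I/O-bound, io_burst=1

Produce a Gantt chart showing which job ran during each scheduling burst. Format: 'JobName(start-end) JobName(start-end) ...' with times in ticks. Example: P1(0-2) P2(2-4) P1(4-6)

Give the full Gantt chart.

t=0-3: P1@Q0 runs 3, rem=4, quantum used, demote→Q1. Q0=[P2,P3,P4,P5] Q1=[P1] Q2=[]
t=3-6: P2@Q0 runs 3, rem=8, quantum used, demote→Q1. Q0=[P3,P4,P5] Q1=[P1,P2] Q2=[]
t=6-8: P3@Q0 runs 2, rem=7, I/O yield, promote→Q0. Q0=[P4,P5,P3] Q1=[P1,P2] Q2=[]
t=8-11: P4@Q0 runs 3, rem=9, quantum used, demote→Q1. Q0=[P5,P3] Q1=[P1,P2,P4] Q2=[]
t=11-12: P5@Q0 runs 1, rem=13, I/O yield, promote→Q0. Q0=[P3,P5] Q1=[P1,P2,P4] Q2=[]
t=12-14: P3@Q0 runs 2, rem=5, I/O yield, promote→Q0. Q0=[P5,P3] Q1=[P1,P2,P4] Q2=[]
t=14-15: P5@Q0 runs 1, rem=12, I/O yield, promote→Q0. Q0=[P3,P5] Q1=[P1,P2,P4] Q2=[]
t=15-17: P3@Q0 runs 2, rem=3, I/O yield, promote→Q0. Q0=[P5,P3] Q1=[P1,P2,P4] Q2=[]
t=17-18: P5@Q0 runs 1, rem=11, I/O yield, promote→Q0. Q0=[P3,P5] Q1=[P1,P2,P4] Q2=[]
t=18-20: P3@Q0 runs 2, rem=1, I/O yield, promote→Q0. Q0=[P5,P3] Q1=[P1,P2,P4] Q2=[]
t=20-21: P5@Q0 runs 1, rem=10, I/O yield, promote→Q0. Q0=[P3,P5] Q1=[P1,P2,P4] Q2=[]
t=21-22: P3@Q0 runs 1, rem=0, completes. Q0=[P5] Q1=[P1,P2,P4] Q2=[]
t=22-23: P5@Q0 runs 1, rem=9, I/O yield, promote→Q0. Q0=[P5] Q1=[P1,P2,P4] Q2=[]
t=23-24: P5@Q0 runs 1, rem=8, I/O yield, promote→Q0. Q0=[P5] Q1=[P1,P2,P4] Q2=[]
t=24-25: P5@Q0 runs 1, rem=7, I/O yield, promote→Q0. Q0=[P5] Q1=[P1,P2,P4] Q2=[]
t=25-26: P5@Q0 runs 1, rem=6, I/O yield, promote→Q0. Q0=[P5] Q1=[P1,P2,P4] Q2=[]
t=26-27: P5@Q0 runs 1, rem=5, I/O yield, promote→Q0. Q0=[P5] Q1=[P1,P2,P4] Q2=[]
t=27-28: P5@Q0 runs 1, rem=4, I/O yield, promote→Q0. Q0=[P5] Q1=[P1,P2,P4] Q2=[]
t=28-29: P5@Q0 runs 1, rem=3, I/O yield, promote→Q0. Q0=[P5] Q1=[P1,P2,P4] Q2=[]
t=29-30: P5@Q0 runs 1, rem=2, I/O yield, promote→Q0. Q0=[P5] Q1=[P1,P2,P4] Q2=[]
t=30-31: P5@Q0 runs 1, rem=1, I/O yield, promote→Q0. Q0=[P5] Q1=[P1,P2,P4] Q2=[]
t=31-32: P5@Q0 runs 1, rem=0, completes. Q0=[] Q1=[P1,P2,P4] Q2=[]
t=32-36: P1@Q1 runs 4, rem=0, completes. Q0=[] Q1=[P2,P4] Q2=[]
t=36-40: P2@Q1 runs 4, rem=4, quantum used, demote→Q2. Q0=[] Q1=[P4] Q2=[P2]
t=40-44: P4@Q1 runs 4, rem=5, quantum used, demote→Q2. Q0=[] Q1=[] Q2=[P2,P4]
t=44-48: P2@Q2 runs 4, rem=0, completes. Q0=[] Q1=[] Q2=[P4]
t=48-53: P4@Q2 runs 5, rem=0, completes. Q0=[] Q1=[] Q2=[]

Answer: P1(0-3) P2(3-6) P3(6-8) P4(8-11) P5(11-12) P3(12-14) P5(14-15) P3(15-17) P5(17-18) P3(18-20) P5(20-21) P3(21-22) P5(22-23) P5(23-24) P5(24-25) P5(25-26) P5(26-27) P5(27-28) P5(28-29) P5(29-30) P5(30-31) P5(31-32) P1(32-36) P2(36-40) P4(40-44) P2(44-48) P4(48-53)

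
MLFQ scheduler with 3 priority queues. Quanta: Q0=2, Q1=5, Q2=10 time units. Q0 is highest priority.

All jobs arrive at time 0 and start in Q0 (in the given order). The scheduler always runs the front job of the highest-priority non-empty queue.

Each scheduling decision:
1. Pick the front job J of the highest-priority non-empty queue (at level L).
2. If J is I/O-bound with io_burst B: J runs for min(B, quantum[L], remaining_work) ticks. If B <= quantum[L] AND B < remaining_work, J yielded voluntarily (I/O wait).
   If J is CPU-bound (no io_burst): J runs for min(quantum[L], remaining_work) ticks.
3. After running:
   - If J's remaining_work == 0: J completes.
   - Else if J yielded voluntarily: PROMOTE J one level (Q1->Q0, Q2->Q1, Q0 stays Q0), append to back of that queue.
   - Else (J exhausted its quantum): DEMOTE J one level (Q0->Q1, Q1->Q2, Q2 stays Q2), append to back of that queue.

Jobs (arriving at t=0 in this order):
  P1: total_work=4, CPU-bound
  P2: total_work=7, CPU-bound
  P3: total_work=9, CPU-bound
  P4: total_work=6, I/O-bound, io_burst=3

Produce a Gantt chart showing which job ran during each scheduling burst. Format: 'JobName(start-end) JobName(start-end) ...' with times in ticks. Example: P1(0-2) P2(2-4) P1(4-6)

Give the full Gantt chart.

t=0-2: P1@Q0 runs 2, rem=2, quantum used, demote→Q1. Q0=[P2,P3,P4] Q1=[P1] Q2=[]
t=2-4: P2@Q0 runs 2, rem=5, quantum used, demote→Q1. Q0=[P3,P4] Q1=[P1,P2] Q2=[]
t=4-6: P3@Q0 runs 2, rem=7, quantum used, demote→Q1. Q0=[P4] Q1=[P1,P2,P3] Q2=[]
t=6-8: P4@Q0 runs 2, rem=4, quantum used, demote→Q1. Q0=[] Q1=[P1,P2,P3,P4] Q2=[]
t=8-10: P1@Q1 runs 2, rem=0, completes. Q0=[] Q1=[P2,P3,P4] Q2=[]
t=10-15: P2@Q1 runs 5, rem=0, completes. Q0=[] Q1=[P3,P4] Q2=[]
t=15-20: P3@Q1 runs 5, rem=2, quantum used, demote→Q2. Q0=[] Q1=[P4] Q2=[P3]
t=20-23: P4@Q1 runs 3, rem=1, I/O yield, promote→Q0. Q0=[P4] Q1=[] Q2=[P3]
t=23-24: P4@Q0 runs 1, rem=0, completes. Q0=[] Q1=[] Q2=[P3]
t=24-26: P3@Q2 runs 2, rem=0, completes. Q0=[] Q1=[] Q2=[]

Answer: P1(0-2) P2(2-4) P3(4-6) P4(6-8) P1(8-10) P2(10-15) P3(15-20) P4(20-23) P4(23-24) P3(24-26)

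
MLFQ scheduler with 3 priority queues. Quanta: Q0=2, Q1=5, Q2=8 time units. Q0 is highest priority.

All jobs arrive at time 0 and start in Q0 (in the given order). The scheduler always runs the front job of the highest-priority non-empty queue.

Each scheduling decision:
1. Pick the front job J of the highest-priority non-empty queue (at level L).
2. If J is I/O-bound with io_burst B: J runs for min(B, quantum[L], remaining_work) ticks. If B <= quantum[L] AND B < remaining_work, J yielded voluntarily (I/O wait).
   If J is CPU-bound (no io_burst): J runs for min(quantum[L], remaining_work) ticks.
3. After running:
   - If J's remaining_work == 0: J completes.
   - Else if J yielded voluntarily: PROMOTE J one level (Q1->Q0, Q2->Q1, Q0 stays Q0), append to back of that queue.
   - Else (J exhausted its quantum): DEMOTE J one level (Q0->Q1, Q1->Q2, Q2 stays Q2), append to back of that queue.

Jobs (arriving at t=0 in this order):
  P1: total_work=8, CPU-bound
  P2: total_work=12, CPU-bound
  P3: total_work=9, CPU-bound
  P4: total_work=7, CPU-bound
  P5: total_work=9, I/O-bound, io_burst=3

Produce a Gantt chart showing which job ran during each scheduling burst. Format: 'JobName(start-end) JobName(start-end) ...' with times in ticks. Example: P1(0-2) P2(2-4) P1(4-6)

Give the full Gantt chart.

t=0-2: P1@Q0 runs 2, rem=6, quantum used, demote→Q1. Q0=[P2,P3,P4,P5] Q1=[P1] Q2=[]
t=2-4: P2@Q0 runs 2, rem=10, quantum used, demote→Q1. Q0=[P3,P4,P5] Q1=[P1,P2] Q2=[]
t=4-6: P3@Q0 runs 2, rem=7, quantum used, demote→Q1. Q0=[P4,P5] Q1=[P1,P2,P3] Q2=[]
t=6-8: P4@Q0 runs 2, rem=5, quantum used, demote→Q1. Q0=[P5] Q1=[P1,P2,P3,P4] Q2=[]
t=8-10: P5@Q0 runs 2, rem=7, quantum used, demote→Q1. Q0=[] Q1=[P1,P2,P3,P4,P5] Q2=[]
t=10-15: P1@Q1 runs 5, rem=1, quantum used, demote→Q2. Q0=[] Q1=[P2,P3,P4,P5] Q2=[P1]
t=15-20: P2@Q1 runs 5, rem=5, quantum used, demote→Q2. Q0=[] Q1=[P3,P4,P5] Q2=[P1,P2]
t=20-25: P3@Q1 runs 5, rem=2, quantum used, demote→Q2. Q0=[] Q1=[P4,P5] Q2=[P1,P2,P3]
t=25-30: P4@Q1 runs 5, rem=0, completes. Q0=[] Q1=[P5] Q2=[P1,P2,P3]
t=30-33: P5@Q1 runs 3, rem=4, I/O yield, promote→Q0. Q0=[P5] Q1=[] Q2=[P1,P2,P3]
t=33-35: P5@Q0 runs 2, rem=2, quantum used, demote→Q1. Q0=[] Q1=[P5] Q2=[P1,P2,P3]
t=35-37: P5@Q1 runs 2, rem=0, completes. Q0=[] Q1=[] Q2=[P1,P2,P3]
t=37-38: P1@Q2 runs 1, rem=0, completes. Q0=[] Q1=[] Q2=[P2,P3]
t=38-43: P2@Q2 runs 5, rem=0, completes. Q0=[] Q1=[] Q2=[P3]
t=43-45: P3@Q2 runs 2, rem=0, completes. Q0=[] Q1=[] Q2=[]

Answer: P1(0-2) P2(2-4) P3(4-6) P4(6-8) P5(8-10) P1(10-15) P2(15-20) P3(20-25) P4(25-30) P5(30-33) P5(33-35) P5(35-37) P1(37-38) P2(38-43) P3(43-45)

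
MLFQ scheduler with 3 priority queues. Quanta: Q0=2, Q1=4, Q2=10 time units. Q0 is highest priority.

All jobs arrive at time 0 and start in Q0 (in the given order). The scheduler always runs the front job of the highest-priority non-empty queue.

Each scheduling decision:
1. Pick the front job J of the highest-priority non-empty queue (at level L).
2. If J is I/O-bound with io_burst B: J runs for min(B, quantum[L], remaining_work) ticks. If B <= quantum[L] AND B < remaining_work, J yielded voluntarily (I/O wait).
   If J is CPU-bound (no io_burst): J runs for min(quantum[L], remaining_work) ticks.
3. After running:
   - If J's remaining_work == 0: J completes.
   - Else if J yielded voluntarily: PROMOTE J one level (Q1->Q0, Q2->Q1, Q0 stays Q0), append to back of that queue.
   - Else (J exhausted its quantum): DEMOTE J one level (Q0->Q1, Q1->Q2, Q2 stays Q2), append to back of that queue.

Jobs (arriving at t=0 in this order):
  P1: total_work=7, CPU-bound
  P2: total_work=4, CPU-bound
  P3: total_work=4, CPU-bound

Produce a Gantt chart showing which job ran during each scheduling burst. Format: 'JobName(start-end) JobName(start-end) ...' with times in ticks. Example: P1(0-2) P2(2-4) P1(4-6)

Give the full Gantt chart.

t=0-2: P1@Q0 runs 2, rem=5, quantum used, demote→Q1. Q0=[P2,P3] Q1=[P1] Q2=[]
t=2-4: P2@Q0 runs 2, rem=2, quantum used, demote→Q1. Q0=[P3] Q1=[P1,P2] Q2=[]
t=4-6: P3@Q0 runs 2, rem=2, quantum used, demote→Q1. Q0=[] Q1=[P1,P2,P3] Q2=[]
t=6-10: P1@Q1 runs 4, rem=1, quantum used, demote→Q2. Q0=[] Q1=[P2,P3] Q2=[P1]
t=10-12: P2@Q1 runs 2, rem=0, completes. Q0=[] Q1=[P3] Q2=[P1]
t=12-14: P3@Q1 runs 2, rem=0, completes. Q0=[] Q1=[] Q2=[P1]
t=14-15: P1@Q2 runs 1, rem=0, completes. Q0=[] Q1=[] Q2=[]

Answer: P1(0-2) P2(2-4) P3(4-6) P1(6-10) P2(10-12) P3(12-14) P1(14-15)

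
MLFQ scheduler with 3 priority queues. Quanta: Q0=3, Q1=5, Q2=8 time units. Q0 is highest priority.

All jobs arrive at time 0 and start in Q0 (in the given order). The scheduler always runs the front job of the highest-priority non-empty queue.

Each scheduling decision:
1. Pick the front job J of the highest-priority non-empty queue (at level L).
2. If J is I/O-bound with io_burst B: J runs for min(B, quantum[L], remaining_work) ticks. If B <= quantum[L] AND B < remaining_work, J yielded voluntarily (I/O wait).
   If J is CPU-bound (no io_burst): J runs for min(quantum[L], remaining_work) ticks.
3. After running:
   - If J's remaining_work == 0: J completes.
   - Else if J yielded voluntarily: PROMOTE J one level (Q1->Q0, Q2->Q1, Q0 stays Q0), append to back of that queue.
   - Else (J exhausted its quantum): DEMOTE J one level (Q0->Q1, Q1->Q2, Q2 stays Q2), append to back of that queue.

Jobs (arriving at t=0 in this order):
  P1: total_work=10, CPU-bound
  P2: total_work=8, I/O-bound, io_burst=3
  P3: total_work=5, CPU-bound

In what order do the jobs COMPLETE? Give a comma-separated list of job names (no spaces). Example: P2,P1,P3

t=0-3: P1@Q0 runs 3, rem=7, quantum used, demote→Q1. Q0=[P2,P3] Q1=[P1] Q2=[]
t=3-6: P2@Q0 runs 3, rem=5, I/O yield, promote→Q0. Q0=[P3,P2] Q1=[P1] Q2=[]
t=6-9: P3@Q0 runs 3, rem=2, quantum used, demote→Q1. Q0=[P2] Q1=[P1,P3] Q2=[]
t=9-12: P2@Q0 runs 3, rem=2, I/O yield, promote→Q0. Q0=[P2] Q1=[P1,P3] Q2=[]
t=12-14: P2@Q0 runs 2, rem=0, completes. Q0=[] Q1=[P1,P3] Q2=[]
t=14-19: P1@Q1 runs 5, rem=2, quantum used, demote→Q2. Q0=[] Q1=[P3] Q2=[P1]
t=19-21: P3@Q1 runs 2, rem=0, completes. Q0=[] Q1=[] Q2=[P1]
t=21-23: P1@Q2 runs 2, rem=0, completes. Q0=[] Q1=[] Q2=[]

Answer: P2,P3,P1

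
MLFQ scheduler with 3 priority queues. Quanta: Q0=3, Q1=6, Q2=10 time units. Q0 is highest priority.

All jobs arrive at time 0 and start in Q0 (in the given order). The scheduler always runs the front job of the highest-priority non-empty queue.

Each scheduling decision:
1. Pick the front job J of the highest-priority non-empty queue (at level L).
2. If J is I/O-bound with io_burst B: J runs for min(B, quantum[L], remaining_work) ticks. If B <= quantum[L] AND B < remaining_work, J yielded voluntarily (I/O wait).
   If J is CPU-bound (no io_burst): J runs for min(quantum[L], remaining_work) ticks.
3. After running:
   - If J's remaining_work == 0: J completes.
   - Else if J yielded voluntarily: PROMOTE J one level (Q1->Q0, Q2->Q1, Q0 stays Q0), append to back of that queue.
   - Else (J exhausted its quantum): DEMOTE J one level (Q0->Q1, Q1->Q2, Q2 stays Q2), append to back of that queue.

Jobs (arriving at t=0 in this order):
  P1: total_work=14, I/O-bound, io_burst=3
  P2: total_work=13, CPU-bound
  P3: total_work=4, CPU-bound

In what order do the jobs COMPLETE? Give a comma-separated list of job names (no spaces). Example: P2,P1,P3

Answer: P1,P3,P2

Derivation:
t=0-3: P1@Q0 runs 3, rem=11, I/O yield, promote→Q0. Q0=[P2,P3,P1] Q1=[] Q2=[]
t=3-6: P2@Q0 runs 3, rem=10, quantum used, demote→Q1. Q0=[P3,P1] Q1=[P2] Q2=[]
t=6-9: P3@Q0 runs 3, rem=1, quantum used, demote→Q1. Q0=[P1] Q1=[P2,P3] Q2=[]
t=9-12: P1@Q0 runs 3, rem=8, I/O yield, promote→Q0. Q0=[P1] Q1=[P2,P3] Q2=[]
t=12-15: P1@Q0 runs 3, rem=5, I/O yield, promote→Q0. Q0=[P1] Q1=[P2,P3] Q2=[]
t=15-18: P1@Q0 runs 3, rem=2, I/O yield, promote→Q0. Q0=[P1] Q1=[P2,P3] Q2=[]
t=18-20: P1@Q0 runs 2, rem=0, completes. Q0=[] Q1=[P2,P3] Q2=[]
t=20-26: P2@Q1 runs 6, rem=4, quantum used, demote→Q2. Q0=[] Q1=[P3] Q2=[P2]
t=26-27: P3@Q1 runs 1, rem=0, completes. Q0=[] Q1=[] Q2=[P2]
t=27-31: P2@Q2 runs 4, rem=0, completes. Q0=[] Q1=[] Q2=[]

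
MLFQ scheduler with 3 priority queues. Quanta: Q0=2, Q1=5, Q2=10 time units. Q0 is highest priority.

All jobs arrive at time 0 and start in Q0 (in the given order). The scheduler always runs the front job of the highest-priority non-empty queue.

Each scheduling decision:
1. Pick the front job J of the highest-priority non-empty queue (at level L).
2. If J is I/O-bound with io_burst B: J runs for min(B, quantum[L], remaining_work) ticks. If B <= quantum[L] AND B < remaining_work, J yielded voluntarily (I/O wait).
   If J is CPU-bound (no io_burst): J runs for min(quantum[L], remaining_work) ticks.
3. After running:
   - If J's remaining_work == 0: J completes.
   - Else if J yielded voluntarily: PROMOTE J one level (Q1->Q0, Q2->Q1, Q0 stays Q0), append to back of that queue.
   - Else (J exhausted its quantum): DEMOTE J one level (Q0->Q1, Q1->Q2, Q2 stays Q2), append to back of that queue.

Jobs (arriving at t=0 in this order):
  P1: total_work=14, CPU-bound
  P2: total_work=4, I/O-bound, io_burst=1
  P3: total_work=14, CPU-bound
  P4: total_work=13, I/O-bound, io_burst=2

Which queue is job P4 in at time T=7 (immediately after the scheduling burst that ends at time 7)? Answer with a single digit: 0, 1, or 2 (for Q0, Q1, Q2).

Answer: 0

Derivation:
t=0-2: P1@Q0 runs 2, rem=12, quantum used, demote→Q1. Q0=[P2,P3,P4] Q1=[P1] Q2=[]
t=2-3: P2@Q0 runs 1, rem=3, I/O yield, promote→Q0. Q0=[P3,P4,P2] Q1=[P1] Q2=[]
t=3-5: P3@Q0 runs 2, rem=12, quantum used, demote→Q1. Q0=[P4,P2] Q1=[P1,P3] Q2=[]
t=5-7: P4@Q0 runs 2, rem=11, I/O yield, promote→Q0. Q0=[P2,P4] Q1=[P1,P3] Q2=[]
t=7-8: P2@Q0 runs 1, rem=2, I/O yield, promote→Q0. Q0=[P4,P2] Q1=[P1,P3] Q2=[]
t=8-10: P4@Q0 runs 2, rem=9, I/O yield, promote→Q0. Q0=[P2,P4] Q1=[P1,P3] Q2=[]
t=10-11: P2@Q0 runs 1, rem=1, I/O yield, promote→Q0. Q0=[P4,P2] Q1=[P1,P3] Q2=[]
t=11-13: P4@Q0 runs 2, rem=7, I/O yield, promote→Q0. Q0=[P2,P4] Q1=[P1,P3] Q2=[]
t=13-14: P2@Q0 runs 1, rem=0, completes. Q0=[P4] Q1=[P1,P3] Q2=[]
t=14-16: P4@Q0 runs 2, rem=5, I/O yield, promote→Q0. Q0=[P4] Q1=[P1,P3] Q2=[]
t=16-18: P4@Q0 runs 2, rem=3, I/O yield, promote→Q0. Q0=[P4] Q1=[P1,P3] Q2=[]
t=18-20: P4@Q0 runs 2, rem=1, I/O yield, promote→Q0. Q0=[P4] Q1=[P1,P3] Q2=[]
t=20-21: P4@Q0 runs 1, rem=0, completes. Q0=[] Q1=[P1,P3] Q2=[]
t=21-26: P1@Q1 runs 5, rem=7, quantum used, demote→Q2. Q0=[] Q1=[P3] Q2=[P1]
t=26-31: P3@Q1 runs 5, rem=7, quantum used, demote→Q2. Q0=[] Q1=[] Q2=[P1,P3]
t=31-38: P1@Q2 runs 7, rem=0, completes. Q0=[] Q1=[] Q2=[P3]
t=38-45: P3@Q2 runs 7, rem=0, completes. Q0=[] Q1=[] Q2=[]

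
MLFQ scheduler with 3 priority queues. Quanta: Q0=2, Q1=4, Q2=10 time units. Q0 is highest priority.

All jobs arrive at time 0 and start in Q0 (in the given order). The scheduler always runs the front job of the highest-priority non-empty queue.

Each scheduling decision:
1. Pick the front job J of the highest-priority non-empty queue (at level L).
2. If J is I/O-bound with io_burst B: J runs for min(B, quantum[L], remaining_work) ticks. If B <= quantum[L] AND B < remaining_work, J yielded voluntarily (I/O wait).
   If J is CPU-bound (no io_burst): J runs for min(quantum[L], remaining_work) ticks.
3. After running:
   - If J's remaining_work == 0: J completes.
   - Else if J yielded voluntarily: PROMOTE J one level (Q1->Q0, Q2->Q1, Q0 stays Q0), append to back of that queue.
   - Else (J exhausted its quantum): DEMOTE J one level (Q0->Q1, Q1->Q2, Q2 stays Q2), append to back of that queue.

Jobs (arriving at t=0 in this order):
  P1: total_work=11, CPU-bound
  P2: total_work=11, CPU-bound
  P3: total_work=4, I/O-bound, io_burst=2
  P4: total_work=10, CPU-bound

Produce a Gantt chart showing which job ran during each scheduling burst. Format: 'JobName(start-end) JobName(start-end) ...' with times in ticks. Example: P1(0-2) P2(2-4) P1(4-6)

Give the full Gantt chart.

t=0-2: P1@Q0 runs 2, rem=9, quantum used, demote→Q1. Q0=[P2,P3,P4] Q1=[P1] Q2=[]
t=2-4: P2@Q0 runs 2, rem=9, quantum used, demote→Q1. Q0=[P3,P4] Q1=[P1,P2] Q2=[]
t=4-6: P3@Q0 runs 2, rem=2, I/O yield, promote→Q0. Q0=[P4,P3] Q1=[P1,P2] Q2=[]
t=6-8: P4@Q0 runs 2, rem=8, quantum used, demote→Q1. Q0=[P3] Q1=[P1,P2,P4] Q2=[]
t=8-10: P3@Q0 runs 2, rem=0, completes. Q0=[] Q1=[P1,P2,P4] Q2=[]
t=10-14: P1@Q1 runs 4, rem=5, quantum used, demote→Q2. Q0=[] Q1=[P2,P4] Q2=[P1]
t=14-18: P2@Q1 runs 4, rem=5, quantum used, demote→Q2. Q0=[] Q1=[P4] Q2=[P1,P2]
t=18-22: P4@Q1 runs 4, rem=4, quantum used, demote→Q2. Q0=[] Q1=[] Q2=[P1,P2,P4]
t=22-27: P1@Q2 runs 5, rem=0, completes. Q0=[] Q1=[] Q2=[P2,P4]
t=27-32: P2@Q2 runs 5, rem=0, completes. Q0=[] Q1=[] Q2=[P4]
t=32-36: P4@Q2 runs 4, rem=0, completes. Q0=[] Q1=[] Q2=[]

Answer: P1(0-2) P2(2-4) P3(4-6) P4(6-8) P3(8-10) P1(10-14) P2(14-18) P4(18-22) P1(22-27) P2(27-32) P4(32-36)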